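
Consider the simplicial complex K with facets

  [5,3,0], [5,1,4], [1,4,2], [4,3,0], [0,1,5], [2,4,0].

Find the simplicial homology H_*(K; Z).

Take the total order 0 < 1 < 2 < 3 < 4 < 5 on the vertex set. Then K (dimension 2) consists of the simplices:

  0-simplices (6): [0], [1], [2], [3], [4], [5]
  1-simplices (12): [0,1], [0,2], [0,3], [0,4], [0,5], [1,2], [1,4], [1,5], [2,4], [3,4], [3,5], [4,5]
  2-simplices (6): [0,1,5], [0,2,4], [0,3,4], [0,3,5], [1,2,4], [1,4,5]

so the chain groups are C_0 ≅ Z^6, C_1 ≅ Z^12, C_2 ≅ Z^6.

Boundary ∂_1: C_1 → C_0 sends each edge [p,q] (with p < q) to q − p. For instance
  ∂[3,4] = [4] − [3].
The 6×12 boundary matrix has rank 5 and Smith normal form diag(1,1,1,1,1).

The boundary map ∂_2: C_2 → C_1 acts by ∂[p,q,r] = [q,r] − [p,r] + [p,q]. For instance
  ∂[1,4,5] = [4,5] − [1,5] + [1,4],
  ∂[0,3,4] = [3,4] − [0,4] + [0,3].
The resulting 12×6 matrix has rank 6, and its Smith normal form has invariant factors (1,1,1,1,1,1).

Computing H_k = (kernel of ∂_k) / (image of ∂_{k+1}):

  H_0: rank C_0 − rank ∂_1 = 6 − 5 = 1, and the invariant factors of ∂_1 are all 1, so H_0 = Z.
  H_1: rank ker ∂_1 − rank ∂_2 = (12 − 5) − 6 = 1, and the invariant factors of ∂_2 are all 1, so H_1 = Z.
  H_2: rank ker ∂_2 − rank ∂_3 = (6 − 6) − 0 = 0, and there is no ∂_3, so H_2 = 0.

As a check, the Euler characteristic is 6 − 12 + 6 = 0, which agrees with 1 − 1 + 0 = 0.

H_0 ≅ Z,  H_1 ≅ Z,  H_2 = 0.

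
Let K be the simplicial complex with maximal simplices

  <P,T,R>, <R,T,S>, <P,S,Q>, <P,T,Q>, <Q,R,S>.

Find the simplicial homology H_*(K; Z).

H_0 ≅ Z,  H_1 ≅ Z,  H_2 = 0.

Take the total order P < Q < R < S < T on the vertex set. Then K (dimension 2) consists of the simplices:

  0-simplices (5): P, Q, R, S, T
  1-simplices (10): PQ, PR, PS, PT, QR, QS, QT, RS, RT, ST
  2-simplices (5): PQS, PQT, PRT, QRS, RST

so the chain groups are C_0 ≅ Z^5, C_1 ≅ Z^10, C_2 ≅ Z^5.

Boundary ∂_1: C_1 → C_0 sends each edge [p,q] (with p < q) to q − p.
The 5×10 boundary matrix has rank 4 and Smith normal form diag(1,1,1,1).

Boundary ∂_2: C_2 → C_1 sends each 2-simplex [p,q,r] to [q,r] − [p,r] + [p,q]. For instance
  ∂PQT = QT − PT + PQ,
  ∂QRS = RS − QS + QR.
The 10×5 boundary matrix has rank 5 and Smith normal form diag(1,1,1,1,1).

Reading off H_k = ker ∂_k / im ∂_{k+1}:

  H_0: rank C_0 − rank ∂_1 = 5 − 4 = 1, and the invariant factors of ∂_1 are all 1, so H_0 = Z.
  H_1: rank ker ∂_1 − rank ∂_2 = (10 − 4) − 5 = 1, and the invariant factors of ∂_2 are all 1, so H_1 = Z.
  H_2: rank ker ∂_2 − rank ∂_3 = (5 − 5) − 0 = 0, and there is no ∂_3, so H_2 = 0.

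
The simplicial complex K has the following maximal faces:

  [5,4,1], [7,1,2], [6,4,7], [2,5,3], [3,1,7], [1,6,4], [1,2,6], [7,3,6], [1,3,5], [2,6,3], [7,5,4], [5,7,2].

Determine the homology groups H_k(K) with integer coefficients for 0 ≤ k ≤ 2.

H_0 = Z,  H_1 = Z/2Z,  H_2 = 0.

Fix the vertex order 1 < 2 < 3 < 4 < 5 < 6 < 7 and write every simplex with vertices in increasing order. Then dim K = 2 and the simplices of K are:

  0-simplices (7): [1], [2], [3], [4], [5], [6], [7]
  1-simplices (18): [1,2], [1,3], [1,4], [1,5], [1,6], [1,7], [2,3], [2,5], [2,6], [2,7], [3,5], [3,6], [3,7], [4,5], [4,6], [4,7], [5,7], [6,7]
  2-simplices (12): [1,2,6], [1,2,7], [1,3,5], [1,3,7], [1,4,5], [1,4,6], [2,3,5], [2,3,6], [2,5,7], [3,6,7], [4,5,7], [4,6,7]

so the chain groups are C_0 ≅ Z^7, C_1 ≅ Z^18, C_2 ≅ Z^12.

Boundary ∂_1: C_1 → C_0 sends each edge [p,q] (with p < q) to q − p. For instance
  ∂[5,7] = [7] − [5].
The 7×18 boundary matrix has rank 6 and Smith normal form diag(1,1,1,1,1,1).

∂_2: C_2 → C_1 acts by ∂[p,q,r] = [q,r] − [p,r] + [p,q]. For instance
  ∂[4,5,7] = [5,7] − [4,7] + [4,5],
  ∂[3,6,7] = [6,7] − [3,7] + [3,6].
The 18×12 boundary matrix has rank 12 and Smith normal form diag(1,1,1,1,1,1,1,1,1,1,1,2).

From H_k ≅ ker(∂_k) / im(∂_{k+1}) we obtain:

  H_0: rank C_0 − rank ∂_1 = 7 − 6 = 1, and the invariant factors of ∂_1 are all 1, so H_0 ≅ Z.
  H_1: rank ker ∂_1 − rank ∂_2 = (18 − 6) − 12 = 0, and ∂_2 has invariant factor 2 > 1, so H_1 ≅ Z/2Z.
  H_2: rank ker ∂_2 − rank ∂_3 = (12 − 12) − 0 = 0, and there is no ∂_3, so H_2 ≅ 0.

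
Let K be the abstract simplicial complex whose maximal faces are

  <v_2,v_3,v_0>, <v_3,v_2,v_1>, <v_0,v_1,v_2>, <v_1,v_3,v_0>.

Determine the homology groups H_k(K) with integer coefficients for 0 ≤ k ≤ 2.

H_0 = Z,  H_1 = 0,  H_2 = Z.

Take the total order v_0 < v_1 < v_2 < v_3 on the vertex set. Then K (dimension 2) consists of the simplices:

  0-simplices (4): [v_0], [v_1], [v_2], [v_3]
  1-simplices (6): [v_0,v_1], [v_0,v_2], [v_0,v_3], [v_1,v_2], [v_1,v_3], [v_2,v_3]
  2-simplices (4): [v_0,v_1,v_2], [v_0,v_1,v_3], [v_0,v_2,v_3], [v_1,v_2,v_3]

so the chain groups are C_0 ≅ Z^4, C_1 ≅ Z^6, C_2 ≅ Z^4.

Boundary ∂_1: C_1 → C_0 maps an edge to its endpoints' difference, ∂[p,q] = q − p.
As a 4×6 matrix over Z this has rank 3, with invariant factors (1,1,1).

Boundary ∂_2: C_2 → C_1 maps a triangle to the signed sum of its edges. For instance
  ∂[v_0,v_1,v_2] = [v_1,v_2] − [v_0,v_2] + [v_0,v_1],
  ∂[v_0,v_1,v_3] = [v_1,v_3] − [v_0,v_3] + [v_0,v_1].
The resulting 6×4 matrix has rank 3, and its Smith normal form has invariant factors (1,1,1).

From H_k ≅ ker(∂_k) / im(∂_{k+1}) we obtain:

  H_0: rank C_0 − rank ∂_1 = 4 − 3 = 1, and the invariant factors of ∂_1 are all 1, so H_0 = Z.
  H_1: rank ker ∂_1 − rank ∂_2 = (6 − 3) − 3 = 0, and the invariant factors of ∂_2 are all 1, so H_1 = 0.
  H_2: rank ker ∂_2 − rank ∂_3 = (4 − 3) − 0 = 1, and there is no ∂_3, so H_2 = Z.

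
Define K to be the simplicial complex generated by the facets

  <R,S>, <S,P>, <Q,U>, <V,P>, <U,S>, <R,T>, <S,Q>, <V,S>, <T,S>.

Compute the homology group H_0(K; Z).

We work with the vertex ordering P < Q < R < S < T < U < V. The simplices of K, each written with vertices in increasing order, are:

  0-simplices (7): P, Q, R, S, T, U, V
  1-simplices (9): PS, PV, QS, QU, RS, RT, ST, SU, SV

Hence C_0 ≅ Z^7, C_1 ≅ Z^9.

The boundary map ∂_1: C_1 → C_0 maps an edge to its endpoints' difference, ∂[p,q] = q − p.
As a 7×9 matrix over Z this has rank 6, with invariant factors (1,1,1,1,1,1).

Now H_k = ker ∂_k / im ∂_{k+1}, so:

  H_0: rank C_0 − rank ∂_1 = 7 − 6 = 1, and the invariant factors of ∂_1 are all 1, so H_0 ≅ Z.

(K is a triangulation of a wedge of 3 circles.)

H_0 ≅ Z.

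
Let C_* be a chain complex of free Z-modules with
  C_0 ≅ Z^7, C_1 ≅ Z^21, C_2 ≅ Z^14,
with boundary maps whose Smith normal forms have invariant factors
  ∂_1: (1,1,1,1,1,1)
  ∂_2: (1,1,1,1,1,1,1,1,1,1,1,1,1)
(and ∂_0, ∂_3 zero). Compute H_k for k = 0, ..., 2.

H_0: b_0 = 7 − 0 − 6 = 1; torsion from ∂_1 factors > 1: none. So H_0 ≅ Z.
H_1: b_1 = 21 − 6 − 13 = 2; torsion from ∂_2 factors > 1: none. So H_1 ≅ Z^2.
H_2: b_2 = 14 − 13 − 0 = 1; torsion from ∂_3 factors > 1: none. So H_2 ≅ Z.

H_0 ≅ Z,  H_1 ≅ Z^2,  H_2 ≅ Z.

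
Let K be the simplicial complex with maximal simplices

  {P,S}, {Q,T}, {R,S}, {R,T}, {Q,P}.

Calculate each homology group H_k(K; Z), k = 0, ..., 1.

Order the vertices as P < Q < R < S < T. Listing each simplex with vertices in this order, K has dimension 1 with simplices:

  0-simplices (5): P, Q, R, S, T
  1-simplices (5): PQ, PS, QT, RS, RT

giving chain groups C_0 ≅ Z^5, C_1 ≅ Z^5.

∂_1: C_1 → C_0 sends each edge [p,q] (with p < q) to q − p. For instance
  ∂PQ = Q − P.
This gives a 5×5 integer matrix of rank 4; reducing to Smith normal form yields diagonal entries (1,1,1,1).

Computing H_k = (kernel of ∂_k) / (image of ∂_{k+1}):

  H_0: rank C_0 − rank ∂_1 = 5 − 4 = 1, and the invariant factors of ∂_1 are all 1, so H_0 ≅ Z.
  H_1: rank ker ∂_1 − rank ∂_2 = (5 − 4) − 0 = 1, and there is no ∂_2, so H_1 ≅ Z.

As a check, the Euler characteristic is 5 − 5 = 0, which agrees with 1 − 1 = 0.
(K is a triangulation of the circle S^1.)

H_0 = Z,  H_1 = Z.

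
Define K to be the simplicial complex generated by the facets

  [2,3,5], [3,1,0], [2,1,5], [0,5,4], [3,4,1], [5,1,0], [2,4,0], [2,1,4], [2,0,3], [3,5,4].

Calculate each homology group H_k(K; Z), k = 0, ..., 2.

H_0 ≅ Z,  H_1 ≅ Z_2,  H_2 = 0.

Take the total order 0 < 1 < 2 < 3 < 4 < 5 on the vertex set. Then K (dimension 2) consists of the simplices:

  0-simplices (6): [0], [1], [2], [3], [4], [5]
  1-simplices (15): [0,1], [0,2], [0,3], [0,4], [0,5], [1,2], [1,3], [1,4], [1,5], [2,3], [2,4], [2,5], [3,4], [3,5], [4,5]
  2-simplices (10): [0,1,3], [0,1,5], [0,2,3], [0,2,4], [0,4,5], [1,2,4], [1,2,5], [1,3,4], [2,3,5], [3,4,5]

Hence C_0 ≅ Z^6, C_1 ≅ Z^15, C_2 ≅ Z^10.

∂_1: C_1 → C_0 maps an edge to its endpoints' difference, ∂[p,q] = q − p. For instance
  ∂[1,4] = [4] − [1].
This gives a 6×15 integer matrix of rank 5; reducing to Smith normal form yields diagonal entries (1,1,1,1,1).

Boundary ∂_2: C_2 → C_1 acts by ∂[p,q,r] = [q,r] − [p,r] + [p,q]. For instance
  ∂[0,2,3] = [2,3] − [0,3] + [0,2],
  ∂[2,3,5] = [3,5] − [2,5] + [2,3].
The 15×10 boundary matrix has rank 10 and Smith normal form diag(1,1,1,1,1,1,1,1,1,2).

From H_k ≅ ker(∂_k) / im(∂_{k+1}) we obtain:

  H_0: rank C_0 − rank ∂_1 = 6 − 5 = 1, and the invariant factors of ∂_1 are all 1, so H_0 = Z.
  H_1: rank ker ∂_1 − rank ∂_2 = (15 − 5) − 10 = 0, and ∂_2 has invariant factor 2 > 1, so H_1 = Z_2.
  H_2: rank ker ∂_2 − rank ∂_3 = (10 − 10) − 0 = 0, and there is no ∂_3, so H_2 = 0.

As a check, the Euler characteristic is 6 − 15 + 10 = 1, which agrees with 1 − 0 + 0 = 1.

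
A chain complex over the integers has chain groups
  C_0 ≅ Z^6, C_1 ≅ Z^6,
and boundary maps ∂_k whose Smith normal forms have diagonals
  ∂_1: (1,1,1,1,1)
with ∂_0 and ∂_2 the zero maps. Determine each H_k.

H_0: b_0 = 6 − 0 − 5 = 1; torsion from ∂_1 factors > 1: none. So H_0 ≅ Z.
H_1: b_1 = 6 − 5 − 0 = 1; torsion from ∂_2 factors > 1: none. So H_1 ≅ Z.

H_0 ≅ Z,  H_1 ≅ Z.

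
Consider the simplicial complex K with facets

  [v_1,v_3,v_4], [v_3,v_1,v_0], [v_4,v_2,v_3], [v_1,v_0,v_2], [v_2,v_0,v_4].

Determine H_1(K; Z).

H_1 = Z.

Take the total order v_0 < v_1 < v_2 < v_3 < v_4 on the vertex set. Then K (dimension 2) consists of the simplices:

  0-simplices (5): [v_0], [v_1], [v_2], [v_3], [v_4]
  1-simplices (10): [v_0,v_1], [v_0,v_2], [v_0,v_3], [v_0,v_4], [v_1,v_2], [v_1,v_3], [v_1,v_4], [v_2,v_3], [v_2,v_4], [v_3,v_4]
  2-simplices (5): [v_0,v_1,v_2], [v_0,v_1,v_3], [v_0,v_2,v_4], [v_1,v_3,v_4], [v_2,v_3,v_4]

giving chain groups C_0 ≅ Z^5, C_1 ≅ Z^10, C_2 ≅ Z^5.

Boundary ∂_1: C_1 → C_0 is given by ∂[p,q] = [q] − [p]. For instance
  ∂[v_2,v_4] = [v_4] − [v_2].
The 5×10 boundary matrix has rank 4 and Smith normal form diag(1,1,1,1).

∂_2: C_2 → C_1 sends each 2-simplex [p,q,r] to [q,r] − [p,r] + [p,q]. For instance
  ∂[v_1,v_3,v_4] = [v_3,v_4] − [v_1,v_4] + [v_1,v_3],
  ∂[v_0,v_2,v_4] = [v_2,v_4] − [v_0,v_4] + [v_0,v_2].
This gives a 10×5 integer matrix of rank 5; reducing to Smith normal form yields diagonal entries (1,1,1,1,1).

Reading off H_k = ker ∂_k / im ∂_{k+1}:

  H_1: rank ker ∂_1 − rank ∂_2 = (10 − 4) − 5 = 1, and the invariant factors of ∂_2 are all 1, so H_1 ≅ Z.

(K is a triangulation of the Möbius band.)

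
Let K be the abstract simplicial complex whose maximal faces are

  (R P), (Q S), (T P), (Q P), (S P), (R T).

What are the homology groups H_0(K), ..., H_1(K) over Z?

H_0 = Z,  H_1 = Z^2.

Take the total order P < Q < R < S < T on the vertex set. Then K (dimension 1) consists of the simplices:

  0-simplices (5): P, Q, R, S, T
  1-simplices (6): PQ, PR, PS, PT, QS, RT

giving chain groups C_0 ≅ Z^5, C_1 ≅ Z^6.

The boundary map ∂_1: C_1 → C_0 sends each edge [p,q] (with p < q) to q − p. For instance
  ∂PQ = Q − P.
The 5×6 boundary matrix has rank 4 and Smith normal form diag(1,1,1,1).

From H_k ≅ ker(∂_k) / im(∂_{k+1}) we obtain:

  H_0: rank C_0 − rank ∂_1 = 5 − 4 = 1, and the invariant factors of ∂_1 are all 1, so H_0 ≅ Z.
  H_1: rank ker ∂_1 − rank ∂_2 = (6 − 4) − 0 = 2, and there is no ∂_2, so H_1 ≅ Z^2.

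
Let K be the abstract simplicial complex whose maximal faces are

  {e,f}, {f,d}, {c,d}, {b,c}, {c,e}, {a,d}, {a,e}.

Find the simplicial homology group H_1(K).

K has 6 vertices, 7 edges.
rank ∂_1 = 5, rank ∂_2 = 0 ⇒ b_1 = 7 − 5 − 0 = 2. So H_1 = Z^2.

H_1 = Z^2.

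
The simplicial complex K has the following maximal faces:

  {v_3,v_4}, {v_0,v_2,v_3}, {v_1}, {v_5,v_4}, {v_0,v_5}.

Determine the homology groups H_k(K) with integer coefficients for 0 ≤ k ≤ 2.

H_0 ≅ Z^2,  H_1 ≅ Z,  H_2 = 0.

Order the vertices as v_0 < v_1 < v_2 < v_3 < v_4 < v_5. Listing each simplex with vertices in this order, K has dimension 2 with simplices:

  0-simplices (6): [v_0], [v_1], [v_2], [v_3], [v_4], [v_5]
  1-simplices (6): [v_0,v_2], [v_0,v_3], [v_0,v_5], [v_2,v_3], [v_3,v_4], [v_4,v_5]
  2-simplices (1): [v_0,v_2,v_3]

so the chain groups are C_0 ≅ Z^6, C_1 ≅ Z^6, C_2 ≅ Z^1.

Boundary ∂_1: C_1 → C_0 is given by ∂[p,q] = [q] − [p].
The 6×6 boundary matrix has rank 4 and Smith normal form diag(1,1,1,1).

The boundary map ∂_2: C_2 → C_1 sends each 2-simplex [p,q,r] to [q,r] − [p,r] + [p,q]. For instance
  ∂[v_0,v_2,v_3] = [v_2,v_3] − [v_0,v_3] + [v_0,v_2].
The 6×1 boundary matrix has rank 1 and Smith normal form diag(1).

Now H_k = ker ∂_k / im ∂_{k+1}, so:

  H_0: rank C_0 − rank ∂_1 = 6 − 4 = 2, and the invariant factors of ∂_1 are all 1, so H_0 ≅ Z^2.
  H_1: rank ker ∂_1 − rank ∂_2 = (6 − 4) − 1 = 1, and the invariant factors of ∂_2 are all 1, so H_1 ≅ Z.
  H_2: rank ker ∂_2 − rank ∂_3 = (1 − 1) − 0 = 0, and there is no ∂_3, so H_2 ≅ 0.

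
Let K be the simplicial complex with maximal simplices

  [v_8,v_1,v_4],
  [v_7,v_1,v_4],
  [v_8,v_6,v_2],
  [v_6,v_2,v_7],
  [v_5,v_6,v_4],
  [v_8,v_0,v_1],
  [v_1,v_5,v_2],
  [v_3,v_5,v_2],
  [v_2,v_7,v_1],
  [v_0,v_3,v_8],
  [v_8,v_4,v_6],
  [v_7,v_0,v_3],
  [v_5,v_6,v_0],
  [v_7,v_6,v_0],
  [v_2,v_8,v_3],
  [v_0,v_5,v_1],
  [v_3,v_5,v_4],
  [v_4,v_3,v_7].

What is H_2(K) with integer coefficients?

H_2 ≅ Z.

Order the vertices as v_0 < v_1 < v_2 < v_3 < v_4 < v_5 < v_6 < v_7 < v_8. Listing each simplex with vertices in this order, K has dimension 2 with simplices:

  0-simplices (9): [v_0], [v_1], [v_2], [v_3], [v_4], [v_5], [v_6], [v_7], [v_8]
  1-simplices (27): (27 of them)
  2-simplices (18): (18 of them)

Hence C_0 ≅ Z^9, C_1 ≅ Z^27, C_2 ≅ Z^18.

∂_1: C_1 → C_0 maps an edge to its endpoints' difference, ∂[p,q] = q − p. For instance
  ∂[v_3,v_5] = [v_5] − [v_3].
This gives a 9×27 integer matrix of rank 8; reducing to Smith normal form yields diagonal entries (1,1,1,1,1,1,1,1).

The boundary map ∂_2: C_2 → C_1 maps a triangle to the signed sum of its edges. For instance
  ∂[v_1,v_4,v_8] = [v_4,v_8] − [v_1,v_8] + [v_1,v_4],
  ∂[v_0,v_1,v_5] = [v_1,v_5] − [v_0,v_5] + [v_0,v_1].
As a 27×18 matrix over Z this has rank 17, with invariant factors (1,1,1,1,1,1,1,1,1,1,1,1,1,1,1,1,1).

Now H_k = ker ∂_k / im ∂_{k+1}, so:

  H_2: rank ker ∂_2 − rank ∂_3 = (18 − 17) − 0 = 1, and there is no ∂_3, so H_2 ≅ Z.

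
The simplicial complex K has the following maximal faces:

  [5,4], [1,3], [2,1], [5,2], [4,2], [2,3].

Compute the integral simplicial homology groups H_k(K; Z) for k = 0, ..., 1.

Take the total order 1 < 2 < 3 < 4 < 5 on the vertex set. Then K (dimension 1) consists of the simplices:

  0-simplices (5): [1], [2], [3], [4], [5]
  1-simplices (6): [1,2], [1,3], [2,3], [2,4], [2,5], [4,5]

giving chain groups C_0 ≅ Z^5, C_1 ≅ Z^6.

The boundary map ∂_1: C_1 → C_0 sends each edge [p,q] (with p < q) to q − p. For instance
  ∂[2,3] = [3] − [2].
The 5×6 boundary matrix has rank 4 and Smith normal form diag(1,1,1,1).

Computing H_k = (kernel of ∂_k) / (image of ∂_{k+1}):

  H_0: rank C_0 − rank ∂_1 = 5 − 4 = 1, and the invariant factors of ∂_1 are all 1, so H_0 ≅ Z.
  H_1: rank ker ∂_1 − rank ∂_2 = (6 − 4) − 0 = 2, and there is no ∂_2, so H_1 ≅ Z^2.

(K is a triangulation of a wedge of 2 circles.)

H_0 = Z,  H_1 = Z^2.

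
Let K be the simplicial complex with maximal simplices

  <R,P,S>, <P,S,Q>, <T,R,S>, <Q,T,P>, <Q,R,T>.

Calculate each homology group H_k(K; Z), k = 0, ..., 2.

H_0 = Z,  H_1 = Z,  H_2 = 0.

Take the total order P < Q < R < S < T on the vertex set. Then K (dimension 2) consists of the simplices:

  0-simplices (5): P, Q, R, S, T
  1-simplices (10): PQ, PR, PS, PT, QR, QS, QT, RS, RT, ST
  2-simplices (5): PQS, PQT, PRS, QRT, RST

so the chain groups are C_0 ≅ Z^5, C_1 ≅ Z^10, C_2 ≅ Z^5.

∂_1: C_1 → C_0 sends each edge [p,q] (with p < q) to q − p.
The resulting 5×10 matrix has rank 4, and its Smith normal form has invariant factors (1,1,1,1).

∂_2: C_2 → C_1 maps a triangle to the signed sum of its edges. For instance
  ∂RST = ST − RT + RS,
  ∂QRT = RT − QT + QR.
As a 10×5 matrix over Z this has rank 5, with invariant factors (1,1,1,1,1).

Computing H_k = (kernel of ∂_k) / (image of ∂_{k+1}):

  H_0: rank C_0 − rank ∂_1 = 5 − 4 = 1, and the invariant factors of ∂_1 are all 1, so H_0 ≅ Z.
  H_1: rank ker ∂_1 − rank ∂_2 = (10 − 4) − 5 = 1, and the invariant factors of ∂_2 are all 1, so H_1 ≅ Z.
  H_2: rank ker ∂_2 − rank ∂_3 = (5 − 5) − 0 = 0, and there is no ∂_3, so H_2 ≅ 0.

As a check, the Euler characteristic is 5 − 10 + 5 = 0, which agrees with 1 − 1 + 0 = 0.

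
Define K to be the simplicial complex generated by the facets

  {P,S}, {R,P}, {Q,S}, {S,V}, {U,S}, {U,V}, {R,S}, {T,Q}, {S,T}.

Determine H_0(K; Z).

H_0 ≅ Z.

K has 7 vertices, 9 edges.
rank ∂_0 = 0, rank ∂_1 = 6 ⇒ b_0 = 7 − 0 − 6 = 1; all invariant factors of ∂_1 are 1 so no torsion. So H_0 = Z.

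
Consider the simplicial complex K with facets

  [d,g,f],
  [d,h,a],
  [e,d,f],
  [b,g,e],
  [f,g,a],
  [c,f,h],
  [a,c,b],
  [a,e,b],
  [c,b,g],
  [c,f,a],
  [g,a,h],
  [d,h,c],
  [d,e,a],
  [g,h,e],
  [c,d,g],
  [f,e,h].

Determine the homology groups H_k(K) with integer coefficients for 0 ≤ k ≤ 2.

H_0 = Z,  H_1 = Z^2,  H_2 = Z.

Take the total order a < b < c < d < e < f < g < h on the vertex set. Then K (dimension 2) consists of the simplices:

  0-simplices (8): a, b, c, d, e, f, g, h
  1-simplices (24): ab, ac, ad, ae, af, ag, ah, bc, be, bg, cd, cf, cg, ch, de, df, dg, dh, ef, eg, eh, fg, fh, gh
  2-simplices (16): abc, abe, acf, ade, adh, afg, agh, bcg, beg, cdg, cdh, cfh, def, dfg, efh, egh

Hence C_0 ≅ Z^8, C_1 ≅ Z^24, C_2 ≅ Z^16.

∂_1: C_1 → C_0 sends each edge [p,q] (with p < q) to q − p. For instance
  ∂eg = g − e.
The resulting 8×24 matrix has rank 7, and its Smith normal form has invariant factors (1,1,1,1,1,1,1).

Boundary ∂_2: C_2 → C_1 sends each 2-simplex [p,q,r] to [q,r] − [p,r] + [p,q]. For instance
  ∂abc = bc − ac + ab,
  ∂beg = eg − bg + be.
The 24×16 boundary matrix has rank 15 and Smith normal form diag(1,1,1,1,1,1,1,1,1,1,1,1,1,1,1).

Computing H_k = (kernel of ∂_k) / (image of ∂_{k+1}):

  H_0: rank C_0 − rank ∂_1 = 8 − 7 = 1, and the invariant factors of ∂_1 are all 1, so H_0 ≅ Z.
  H_1: rank ker ∂_1 − rank ∂_2 = (24 − 7) − 15 = 2, and the invariant factors of ∂_2 are all 1, so H_1 ≅ Z^2.
  H_2: rank ker ∂_2 − rank ∂_3 = (16 − 15) − 0 = 1, and there is no ∂_3, so H_2 ≅ Z.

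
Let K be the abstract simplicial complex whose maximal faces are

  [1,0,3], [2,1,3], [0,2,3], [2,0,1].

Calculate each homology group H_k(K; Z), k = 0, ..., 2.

K has 4 vertices, 6 edges, 4 triangles.
rank ∂_0 = 0, rank ∂_1 = 3 ⇒ b_0 = 4 − 0 − 3 = 1; all invariant factors of ∂_1 are 1 so no torsion. So H_0 = Z.
rank ∂_1 = 3, rank ∂_2 = 3 ⇒ b_1 = 6 − 3 − 3 = 0; all invariant factors of ∂_2 are 1 so no torsion. So H_1 = 0.
rank ∂_2 = 3, rank ∂_3 = 0 ⇒ b_2 = 4 − 3 − 0 = 1. So H_2 = Z.

H_0 ≅ Z,  H_1 = 0,  H_2 ≅ Z.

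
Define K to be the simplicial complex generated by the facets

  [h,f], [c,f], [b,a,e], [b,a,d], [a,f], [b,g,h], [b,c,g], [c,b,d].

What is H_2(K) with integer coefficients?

Fix the vertex order a < b < c < d < e < f < g < h and write every simplex with vertices in increasing order. Then dim K = 2 and the simplices of K are:

  0-simplices (8): a, b, c, d, e, f, g, h
  1-simplices (14): ab, ad, ae, af, bc, bd, be, bg, bh, cd, cf, cg, fh, gh
  2-simplices (5): abd, abe, bcd, bcg, bgh

so the chain groups are C_0 ≅ Z^8, C_1 ≅ Z^14, C_2 ≅ Z^5.

Boundary ∂_1: C_1 → C_0 sends each edge [p,q] (with p < q) to q − p. For instance
  ∂cd = d − c.
This gives a 8×14 integer matrix of rank 7; reducing to Smith normal form yields diagonal entries (1,1,1,1,1,1,1).

∂_2: C_2 → C_1 acts by ∂[p,q,r] = [q,r] − [p,r] + [p,q]. For instance
  ∂bcd = cd − bd + bc,
  ∂abe = be − ae + ab.
As a 14×5 matrix over Z this has rank 5, with invariant factors (1,1,1,1,1).

From H_k ≅ ker(∂_k) / im(∂_{k+1}) we obtain:

  H_2: rank ker ∂_2 − rank ∂_3 = (5 − 5) − 0 = 0, and there is no ∂_3, so H_2 = 0.

H_2 = 0.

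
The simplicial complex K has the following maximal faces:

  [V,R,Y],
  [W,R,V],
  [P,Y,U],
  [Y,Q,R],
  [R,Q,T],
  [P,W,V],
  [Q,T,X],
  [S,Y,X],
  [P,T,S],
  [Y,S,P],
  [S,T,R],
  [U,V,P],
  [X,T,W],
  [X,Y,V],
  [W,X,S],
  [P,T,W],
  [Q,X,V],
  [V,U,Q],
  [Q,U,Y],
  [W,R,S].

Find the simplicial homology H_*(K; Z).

H_0 ≅ Z,  H_1 ≅ Z ⊕ Z/2,  H_2 = 0.

K has 10 vertices, 30 edges, 20 triangles.
rank ∂_0 = 0, rank ∂_1 = 9 ⇒ b_0 = 10 − 0 − 9 = 1; all invariant factors of ∂_1 are 1 so no torsion. So H_0 = Z.
rank ∂_1 = 9, rank ∂_2 = 20 ⇒ b_1 = 30 − 9 − 20 = 1; ∂_2 has invariant factor(s) [2] giving torsion. So H_1 = Z ⊕ Z/2.
rank ∂_2 = 20, rank ∂_3 = 0 ⇒ b_2 = 20 − 20 − 0 = 0. So H_2 = 0.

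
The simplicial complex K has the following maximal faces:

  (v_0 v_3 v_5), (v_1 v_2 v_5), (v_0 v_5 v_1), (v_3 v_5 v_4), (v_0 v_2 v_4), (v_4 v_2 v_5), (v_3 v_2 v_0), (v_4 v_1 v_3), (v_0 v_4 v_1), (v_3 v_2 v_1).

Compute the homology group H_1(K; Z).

Take the total order v_0 < v_1 < v_2 < v_3 < v_4 < v_5 on the vertex set. Then K (dimension 2) consists of the simplices:

  0-simplices (6): [v_0], [v_1], [v_2], [v_3], [v_4], [v_5]
  1-simplices (15): (15 of them)
  2-simplices (10): [v_0,v_1,v_4], [v_0,v_1,v_5], [v_0,v_2,v_3], [v_0,v_2,v_4], [v_0,v_3,v_5], [v_1,v_2,v_3], [v_1,v_2,v_5], [v_1,v_3,v_4], [v_2,v_4,v_5], [v_3,v_4,v_5]

giving chain groups C_0 ≅ Z^6, C_1 ≅ Z^15, C_2 ≅ Z^10.

∂_1: C_1 → C_0 sends each edge [p,q] (with p < q) to q − p. For instance
  ∂[v_2,v_3] = [v_3] − [v_2].
This gives a 6×15 integer matrix of rank 5; reducing to Smith normal form yields diagonal entries (1,1,1,1,1).

The boundary map ∂_2: C_2 → C_1 maps a triangle to the signed sum of its edges. For instance
  ∂[v_1,v_3,v_4] = [v_3,v_4] − [v_1,v_4] + [v_1,v_3],
  ∂[v_1,v_2,v_5] = [v_2,v_5] − [v_1,v_5] + [v_1,v_2].
The 15×10 boundary matrix has rank 10 and Smith normal form diag(1,1,1,1,1,1,1,1,1,2).

Now H_k = ker ∂_k / im ∂_{k+1}, so:

  H_1: rank ker ∂_1 − rank ∂_2 = (15 − 5) − 10 = 0, and ∂_2 has invariant factor 2 > 1, so H_1 ≅ Z/2Z.

H_1 = Z/2Z.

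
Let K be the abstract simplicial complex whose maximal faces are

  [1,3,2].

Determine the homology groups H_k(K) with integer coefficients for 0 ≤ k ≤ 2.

K has 3 vertices, 3 edges, 1 triangle.
rank ∂_0 = 0, rank ∂_1 = 2 ⇒ b_0 = 3 − 0 − 2 = 1; all invariant factors of ∂_1 are 1 so no torsion. So H_0 ≅ Z.
rank ∂_1 = 2, rank ∂_2 = 1 ⇒ b_1 = 3 − 2 − 1 = 0; all invariant factors of ∂_2 are 1 so no torsion. So H_1 ≅ 0.
rank ∂_2 = 1, rank ∂_3 = 0 ⇒ b_2 = 1 − 1 − 0 = 0. So H_2 ≅ 0.

H_0 = Z,  H_1 = 0,  H_2 = 0.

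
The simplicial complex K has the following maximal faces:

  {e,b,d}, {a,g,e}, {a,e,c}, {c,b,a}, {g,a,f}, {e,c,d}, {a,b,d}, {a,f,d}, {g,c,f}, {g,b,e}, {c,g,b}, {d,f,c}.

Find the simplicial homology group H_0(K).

K has 7 vertices, 18 edges, 12 triangles.
rank ∂_0 = 0, rank ∂_1 = 6 ⇒ b_0 = 7 − 0 − 6 = 1; all invariant factors of ∂_1 are 1 so no torsion. So H_0 = Z.

H_0 ≅ Z.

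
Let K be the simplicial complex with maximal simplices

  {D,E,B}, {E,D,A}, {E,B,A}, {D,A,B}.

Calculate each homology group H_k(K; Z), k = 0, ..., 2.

H_0 ≅ Z,  H_1 = 0,  H_2 ≅ Z.

Take the total order A < B < D < E on the vertex set. Then K (dimension 2) consists of the simplices:

  0-simplices (4): A, B, D, E
  1-simplices (6): AB, AD, AE, BD, BE, DE
  2-simplices (4): ABD, ABE, ADE, BDE

giving chain groups C_0 ≅ Z^4, C_1 ≅ Z^6, C_2 ≅ Z^4.

Boundary ∂_1: C_1 → C_0 is given by ∂[p,q] = [q] − [p]. For instance
  ∂AD = D − A.
As a 4×6 matrix over Z this has rank 3, with invariant factors (1,1,1).

∂_2: C_2 → C_1 maps a triangle to the signed sum of its edges. For instance
  ∂ABE = BE − AE + AB,
  ∂ABD = BD − AD + AB.
The 6×4 boundary matrix has rank 3 and Smith normal form diag(1,1,1).

Now H_k = ker ∂_k / im ∂_{k+1}, so:

  H_0: rank C_0 − rank ∂_1 = 4 − 3 = 1, and the invariant factors of ∂_1 are all 1, so H_0 = Z.
  H_1: rank ker ∂_1 − rank ∂_2 = (6 − 3) − 3 = 0, and the invariant factors of ∂_2 are all 1, so H_1 = 0.
  H_2: rank ker ∂_2 − rank ∂_3 = (4 − 3) − 0 = 1, and there is no ∂_3, so H_2 = Z.

(K is a triangulation of the 2-sphere S^2.)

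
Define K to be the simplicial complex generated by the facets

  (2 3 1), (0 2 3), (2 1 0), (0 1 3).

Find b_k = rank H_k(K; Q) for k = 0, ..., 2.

Order the vertices as 0 < 1 < 2 < 3. Listing each simplex with vertices in this order, K has dimension 2 with simplices:

  0-simplices (4): [0], [1], [2], [3]
  1-simplices (6): [0,1], [0,2], [0,3], [1,2], [1,3], [2,3]
  2-simplices (4): [0,1,2], [0,1,3], [0,2,3], [1,2,3]

so the chain groups are C_0 ≅ Z^4, C_1 ≅ Z^6, C_2 ≅ Z^4.

The boundary map ∂_1: C_1 → C_0 maps an edge to its endpoints' difference, ∂[p,q] = q − p. For instance
  ∂[0,1] = [1] − [0].
As a 4×6 matrix over Z this has rank 3, with invariant factors (1,1,1).

∂_2: C_2 → C_1 maps a triangle to the signed sum of its edges. For instance
  ∂[0,1,3] = [1,3] − [0,3] + [0,1],
  ∂[1,2,3] = [2,3] − [1,3] + [1,2].
The resulting 6×4 matrix has rank 3, and its Smith normal form has invariant factors (1,1,1).

From H_k ≅ ker(∂_k) / im(∂_{k+1}) we obtain:

  H_0: rank C_0 − rank ∂_1 = 4 − 3 = 1, and the invariant factors of ∂_1 are all 1, so H_0 ≅ Z.
  H_1: rank ker ∂_1 − rank ∂_2 = (6 − 3) − 3 = 0, and the invariant factors of ∂_2 are all 1, so H_1 ≅ 0.
  H_2: rank ker ∂_2 − rank ∂_3 = (4 − 3) − 0 = 1, and there is no ∂_3, so H_2 ≅ Z.

Hence the Betti numbers are b_0 = 1, b_1 = 0, b_2 = 1.

b_0 = 1, b_1 = 0, b_2 = 1.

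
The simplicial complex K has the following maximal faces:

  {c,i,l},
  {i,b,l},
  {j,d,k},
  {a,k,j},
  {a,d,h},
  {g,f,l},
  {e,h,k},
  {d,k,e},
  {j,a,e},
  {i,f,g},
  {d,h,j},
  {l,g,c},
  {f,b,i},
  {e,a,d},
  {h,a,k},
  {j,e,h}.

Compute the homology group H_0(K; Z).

We work with the vertex ordering a < b < c < d < e < f < g < h < i < j < k < l. The simplices of K, each written with vertices in increasing order, are:

  0-simplices (12): a, b, c, d, e, f, g, h, i, j, k, l
  1-simplices (27): ad, ae, ah, aj, ak, bf, bi, bl, cg, ci, cl, de, dh, dj, dk, eh, ej, ek, fg, fi, fl, gi, gl, hj, hk, il, jk
  2-simplices (16): ade, adh, aej, ahk, ajk, bfi, bil, cgl, cil, dek, dhj, djk, ehj, ehk, fgi, fgl

giving chain groups C_0 ≅ Z^12, C_1 ≅ Z^27, C_2 ≅ Z^16.

The boundary map ∂_1: C_1 → C_0 maps an edge to its endpoints' difference, ∂[p,q] = q − p.
As a 12×27 matrix over Z this has rank 10, with invariant factors (1,1,1,1,1,1,1,1,1,1).

The boundary map ∂_2: C_2 → C_1 acts by ∂[p,q,r] = [q,r] − [p,r] + [p,q]. For instance
  ∂bfi = fi − bi + bf,
  ∂fgi = gi − fi + fg.
As a 27×16 matrix over Z this has rank 16, with invariant factors (1,1,1,1,1,1,1,1,1,1,1,1,1,1,1,2).

Now H_k = ker ∂_k / im ∂_{k+1}, so:

  H_0: rank C_0 − rank ∂_1 = 12 − 10 = 2, and the invariant factors of ∂_1 are all 1, so H_0 = Z^2.

H_0 = Z^2.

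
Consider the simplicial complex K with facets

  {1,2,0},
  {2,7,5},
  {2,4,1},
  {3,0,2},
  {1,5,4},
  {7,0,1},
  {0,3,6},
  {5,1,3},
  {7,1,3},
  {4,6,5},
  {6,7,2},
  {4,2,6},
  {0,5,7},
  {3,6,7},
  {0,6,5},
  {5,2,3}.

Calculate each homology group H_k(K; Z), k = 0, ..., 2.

Order the vertices as 0 < 1 < 2 < 3 < 4 < 5 < 6 < 7. Listing each simplex with vertices in this order, K has dimension 2 with simplices:

  0-simplices (8): [0], [1], [2], [3], [4], [5], [6], [7]
  1-simplices (24): (24 of them)
  2-simplices (16): [0,1,2], [0,1,7], [0,2,3], [0,3,6], [0,5,6], [0,5,7], [1,2,4], [1,3,5], [1,3,7], [1,4,5], [2,3,5], [2,4,6], [2,5,7], [2,6,7], [3,6,7], [4,5,6]

so the chain groups are C_0 ≅ Z^8, C_1 ≅ Z^24, C_2 ≅ Z^16.

∂_1: C_1 → C_0 maps an edge to its endpoints' difference, ∂[p,q] = q − p. For instance
  ∂[3,6] = [6] − [3].
As a 8×24 matrix over Z this has rank 7, with invariant factors (1,1,1,1,1,1,1).

Boundary ∂_2: C_2 → C_1 sends each 2-simplex [p,q,r] to [q,r] − [p,r] + [p,q]. For instance
  ∂[0,5,7] = [5,7] − [0,7] + [0,5],
  ∂[0,2,3] = [2,3] − [0,3] + [0,2].
The 24×16 boundary matrix has rank 15 and Smith normal form diag(1,1,1,1,1,1,1,1,1,1,1,1,1,1,1).

Computing H_k = (kernel of ∂_k) / (image of ∂_{k+1}):

  H_0: rank C_0 − rank ∂_1 = 8 − 7 = 1, and the invariant factors of ∂_1 are all 1, so H_0 = Z.
  H_1: rank ker ∂_1 − rank ∂_2 = (24 − 7) − 15 = 2, and the invariant factors of ∂_2 are all 1, so H_1 = Z^2.
  H_2: rank ker ∂_2 − rank ∂_3 = (16 − 15) − 0 = 1, and there is no ∂_3, so H_2 = Z.

As a check, the Euler characteristic is 8 − 24 + 16 = 0, which agrees with 1 − 2 + 1 = 0.
(K is a triangulation of the torus T^2.)

H_0 ≅ Z,  H_1 ≅ Z^2,  H_2 ≅ Z.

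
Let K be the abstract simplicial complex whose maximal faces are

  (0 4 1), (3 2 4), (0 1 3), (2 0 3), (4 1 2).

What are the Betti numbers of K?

b_0 = 1, b_1 = 1, b_2 = 0.

We work with the vertex ordering 0 < 1 < 2 < 3 < 4. The simplices of K, each written with vertices in increasing order, are:

  0-simplices (5): [0], [1], [2], [3], [4]
  1-simplices (10): [0,1], [0,2], [0,3], [0,4], [1,2], [1,3], [1,4], [2,3], [2,4], [3,4]
  2-simplices (5): [0,1,3], [0,1,4], [0,2,3], [1,2,4], [2,3,4]

so the chain groups are C_0 ≅ Z^5, C_1 ≅ Z^10, C_2 ≅ Z^5.

Boundary ∂_1: C_1 → C_0 is given by ∂[p,q] = [q] − [p].
The resulting 5×10 matrix has rank 4, and its Smith normal form has invariant factors (1,1,1,1).

Boundary ∂_2: C_2 → C_1 acts by ∂[p,q,r] = [q,r] − [p,r] + [p,q]. For instance
  ∂[0,2,3] = [2,3] − [0,3] + [0,2],
  ∂[1,2,4] = [2,4] − [1,4] + [1,2].
As a 10×5 matrix over Z this has rank 5, with invariant factors (1,1,1,1,1).

Reading off H_k = ker ∂_k / im ∂_{k+1}:

  H_0: rank C_0 − rank ∂_1 = 5 − 4 = 1, and the invariant factors of ∂_1 are all 1, so H_0 = Z.
  H_1: rank ker ∂_1 − rank ∂_2 = (10 − 4) − 5 = 1, and the invariant factors of ∂_2 are all 1, so H_1 = Z.
  H_2: rank ker ∂_2 − rank ∂_3 = (5 − 5) − 0 = 0, and there is no ∂_3, so H_2 = 0.

As a check, the Euler characteristic is 5 − 10 + 5 = 0, which agrees with 1 − 1 + 0 = 0.

Hence the Betti numbers are b_0 = 1, b_1 = 1, b_2 = 0.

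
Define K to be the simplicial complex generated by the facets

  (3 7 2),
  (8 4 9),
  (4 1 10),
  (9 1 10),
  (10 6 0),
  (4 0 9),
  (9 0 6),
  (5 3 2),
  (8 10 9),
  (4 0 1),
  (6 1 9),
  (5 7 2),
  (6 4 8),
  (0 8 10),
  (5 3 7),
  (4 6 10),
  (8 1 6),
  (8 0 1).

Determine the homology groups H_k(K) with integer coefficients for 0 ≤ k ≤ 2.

Fix the vertex order 0 < 1 < 2 < 3 < 4 < 5 < 6 < 7 < 8 < 9 < 10 and write every simplex with vertices in increasing order. Then dim K = 2 and the simplices of K are:

  0-simplices (11): [0], [1], [2], [3], [4], [5], [6], [7], [8], [9], [10]
  1-simplices (27): (27 of them)
  2-simplices (18): (18 of them)

giving chain groups C_0 ≅ Z^11, C_1 ≅ Z^27, C_2 ≅ Z^18.

The boundary map ∂_1: C_1 → C_0 maps an edge to its endpoints' difference, ∂[p,q] = q − p. For instance
  ∂[9,10] = [10] − [9].
This gives a 11×27 integer matrix of rank 9; reducing to Smith normal form yields diagonal entries (1,1,1,1,1,1,1,1,1).

∂_2: C_2 → C_1 sends each 2-simplex [p,q,r] to [q,r] − [p,r] + [p,q]. For instance
  ∂[1,9,10] = [9,10] − [1,10] + [1,9],
  ∂[0,8,10] = [8,10] − [0,10] + [0,8].
This gives a 27×18 integer matrix of rank 16; reducing to Smith normal form yields diagonal entries (1,1,1,1,1,1,1,1,1,1,1,1,1,1,1,1).

Computing H_k = (kernel of ∂_k) / (image of ∂_{k+1}):

  H_0: rank C_0 − rank ∂_1 = 11 − 9 = 2, and the invariant factors of ∂_1 are all 1, so H_0 = Z^2.
  H_1: rank ker ∂_1 − rank ∂_2 = (27 − 9) − 16 = 2, and the invariant factors of ∂_2 are all 1, so H_1 = Z^2.
  H_2: rank ker ∂_2 − rank ∂_3 = (18 − 16) − 0 = 2, and there is no ∂_3, so H_2 = Z^2.

(K is a triangulation of the disjoint union of the torus T^2 and the 2-sphere S^2.)

H_0 ≅ Z^2,  H_1 ≅ Z^2,  H_2 ≅ Z^2.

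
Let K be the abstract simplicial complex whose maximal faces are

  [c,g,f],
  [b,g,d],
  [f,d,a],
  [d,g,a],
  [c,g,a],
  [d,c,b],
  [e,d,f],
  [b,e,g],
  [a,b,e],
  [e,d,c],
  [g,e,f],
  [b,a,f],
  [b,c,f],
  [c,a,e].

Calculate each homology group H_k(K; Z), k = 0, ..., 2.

Take the total order a < b < c < d < e < f < g on the vertex set. Then K (dimension 2) consists of the simplices:

  0-simplices (7): a, b, c, d, e, f, g
  1-simplices (21): ab, ac, ad, ae, af, ag, bc, bd, be, bf, bg, cd, ce, cf, cg, de, df, dg, ef, eg, fg
  2-simplices (14): abe, abf, ace, acg, adf, adg, bcd, bcf, bdg, beg, cde, cfg, def, efg

Hence C_0 ≅ Z^7, C_1 ≅ Z^21, C_2 ≅ Z^14.

∂_1: C_1 → C_0 sends each edge [p,q] (with p < q) to q − p. For instance
  ∂cd = d − c.
The 7×21 boundary matrix has rank 6 and Smith normal form diag(1,1,1,1,1,1).

The boundary map ∂_2: C_2 → C_1 sends each 2-simplex [p,q,r] to [q,r] − [p,r] + [p,q]. For instance
  ∂cfg = fg − cg + cf,
  ∂beg = eg − bg + be.
The resulting 21×14 matrix has rank 13, and its Smith normal form has invariant factors (1,1,1,1,1,1,1,1,1,1,1,1,1).

From H_k ≅ ker(∂_k) / im(∂_{k+1}) we obtain:

  H_0: rank C_0 − rank ∂_1 = 7 − 6 = 1, and the invariant factors of ∂_1 are all 1, so H_0 = Z.
  H_1: rank ker ∂_1 − rank ∂_2 = (21 − 6) − 13 = 2, and the invariant factors of ∂_2 are all 1, so H_1 = Z^2.
  H_2: rank ker ∂_2 − rank ∂_3 = (14 − 13) − 0 = 1, and there is no ∂_3, so H_2 = Z.

H_0 ≅ Z,  H_1 ≅ Z^2,  H_2 ≅ Z.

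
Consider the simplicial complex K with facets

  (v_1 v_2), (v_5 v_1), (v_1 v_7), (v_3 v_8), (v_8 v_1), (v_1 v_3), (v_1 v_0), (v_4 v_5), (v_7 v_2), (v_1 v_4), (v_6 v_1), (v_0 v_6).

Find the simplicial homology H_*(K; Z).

H_0 = Z,  H_1 = Z^4.

Fix the vertex order v_0 < v_1 < v_2 < v_3 < v_4 < v_5 < v_6 < v_7 < v_8 and write every simplex with vertices in increasing order. Then dim K = 1 and the simplices of K are:

  0-simplices (9): [v_0], [v_1], [v_2], [v_3], [v_4], [v_5], [v_6], [v_7], [v_8]
  1-simplices (12): [v_0,v_1], [v_0,v_6], [v_1,v_2], [v_1,v_3], [v_1,v_4], [v_1,v_5], [v_1,v_6], [v_1,v_7], [v_1,v_8], [v_2,v_7], [v_3,v_8], [v_4,v_5]

so the chain groups are C_0 ≅ Z^9, C_1 ≅ Z^12.

∂_1: C_1 → C_0 is given by ∂[p,q] = [q] − [p]. For instance
  ∂[v_1,v_7] = [v_7] − [v_1].
The resulting 9×12 matrix has rank 8, and its Smith normal form has invariant factors (1,1,1,1,1,1,1,1).

From H_k ≅ ker(∂_k) / im(∂_{k+1}) we obtain:

  H_0: rank C_0 − rank ∂_1 = 9 − 8 = 1, and the invariant factors of ∂_1 are all 1, so H_0 = Z.
  H_1: rank ker ∂_1 − rank ∂_2 = (12 − 8) − 0 = 4, and there is no ∂_2, so H_1 = Z^4.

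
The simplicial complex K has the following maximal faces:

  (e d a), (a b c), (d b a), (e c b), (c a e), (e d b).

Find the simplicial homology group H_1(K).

Fix the vertex order a < b < c < d < e and write every simplex with vertices in increasing order. Then dim K = 2 and the simplices of K are:

  0-simplices (5): a, b, c, d, e
  1-simplices (9): ab, ac, ad, ae, bc, bd, be, ce, de
  2-simplices (6): abc, abd, ace, ade, bce, bde

Hence C_0 ≅ Z^5, C_1 ≅ Z^9, C_2 ≅ Z^6.

∂_1: C_1 → C_0 is given by ∂[p,q] = [q] − [p].
The resulting 5×9 matrix has rank 4, and its Smith normal form has invariant factors (1,1,1,1).

∂_2: C_2 → C_1 maps a triangle to the signed sum of its edges. For instance
  ∂bce = ce − be + bc,
  ∂bde = de − be + bd.
The resulting 9×6 matrix has rank 5, and its Smith normal form has invariant factors (1,1,1,1,1).

Now H_k = ker ∂_k / im ∂_{k+1}, so:

  H_1: rank ker ∂_1 − rank ∂_2 = (9 − 4) − 5 = 0, and the invariant factors of ∂_2 are all 1, so H_1 ≅ 0.

H_1 = 0.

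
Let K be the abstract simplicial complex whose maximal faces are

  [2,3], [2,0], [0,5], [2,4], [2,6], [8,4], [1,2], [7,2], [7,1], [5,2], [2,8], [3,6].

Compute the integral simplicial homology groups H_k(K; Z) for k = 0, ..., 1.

H_0 ≅ Z,  H_1 ≅ Z^4.

K has 9 vertices, 12 edges.
rank ∂_0 = 0, rank ∂_1 = 8 ⇒ b_0 = 9 − 0 − 8 = 1; all invariant factors of ∂_1 are 1 so no torsion. So H_0 ≅ Z.
rank ∂_1 = 8, rank ∂_2 = 0 ⇒ b_1 = 12 − 8 − 0 = 4. So H_1 ≅ Z^4.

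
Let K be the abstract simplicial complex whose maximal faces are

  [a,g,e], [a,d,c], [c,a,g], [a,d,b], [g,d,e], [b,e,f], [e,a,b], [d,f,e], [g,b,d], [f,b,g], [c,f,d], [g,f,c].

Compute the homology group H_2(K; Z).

H_2 ≅ 0.

Fix the vertex order a < b < c < d < e < f < g and write every simplex with vertices in increasing order. Then dim K = 2 and the simplices of K are:

  0-simplices (7): a, b, c, d, e, f, g
  1-simplices (18): ab, ac, ad, ae, ag, bd, be, bf, bg, cd, cf, cg, de, df, dg, ef, eg, fg
  2-simplices (12): abd, abe, acd, acg, aeg, bdg, bef, bfg, cdf, cfg, def, deg

giving chain groups C_0 ≅ Z^7, C_1 ≅ Z^18, C_2 ≅ Z^12.

The boundary map ∂_1: C_1 → C_0 is given by ∂[p,q] = [q] − [p].
As a 7×18 matrix over Z this has rank 6, with invariant factors (1,1,1,1,1,1).

Boundary ∂_2: C_2 → C_1 sends each 2-simplex [p,q,r] to [q,r] − [p,r] + [p,q]. For instance
  ∂cfg = fg − cg + cf,
  ∂def = ef − df + de.
The resulting 18×12 matrix has rank 12, and its Smith normal form has invariant factors (1,1,1,1,1,1,1,1,1,1,1,2).

Computing H_k = (kernel of ∂_k) / (image of ∂_{k+1}):

  H_2: rank ker ∂_2 − rank ∂_3 = (12 − 12) − 0 = 0, and there is no ∂_3, so H_2 ≅ 0.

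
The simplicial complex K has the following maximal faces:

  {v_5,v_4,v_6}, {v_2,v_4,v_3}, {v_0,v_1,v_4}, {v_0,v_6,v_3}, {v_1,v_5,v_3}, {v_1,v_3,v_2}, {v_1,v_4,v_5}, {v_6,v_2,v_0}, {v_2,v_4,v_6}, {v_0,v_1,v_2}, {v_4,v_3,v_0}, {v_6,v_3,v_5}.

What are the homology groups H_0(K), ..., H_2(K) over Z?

H_0 ≅ Z,  H_1 ≅ Z/2,  H_2 = 0.

Take the total order v_0 < v_1 < v_2 < v_3 < v_4 < v_5 < v_6 on the vertex set. Then K (dimension 2) consists of the simplices:

  0-simplices (7): [v_0], [v_1], [v_2], [v_3], [v_4], [v_5], [v_6]
  1-simplices (18): (18 of them)
  2-simplices (12): (12 of them)

so the chain groups are C_0 ≅ Z^7, C_1 ≅ Z^18, C_2 ≅ Z^12.

Boundary ∂_1: C_1 → C_0 is given by ∂[p,q] = [q] − [p]. For instance
  ∂[v_2,v_4] = [v_4] − [v_2].
As a 7×18 matrix over Z this has rank 6, with invariant factors (1,1,1,1,1,1).

Boundary ∂_2: C_2 → C_1 sends each 2-simplex [p,q,r] to [q,r] − [p,r] + [p,q]. For instance
  ∂[v_2,v_3,v_4] = [v_3,v_4] − [v_2,v_4] + [v_2,v_3],
  ∂[v_0,v_1,v_4] = [v_1,v_4] − [v_0,v_4] + [v_0,v_1].
As a 18×12 matrix over Z this has rank 12, with invariant factors (1,1,1,1,1,1,1,1,1,1,1,2).

Reading off H_k = ker ∂_k / im ∂_{k+1}:

  H_0: rank C_0 − rank ∂_1 = 7 − 6 = 1, and the invariant factors of ∂_1 are all 1, so H_0 ≅ Z.
  H_1: rank ker ∂_1 − rank ∂_2 = (18 − 6) − 12 = 0, and ∂_2 has invariant factor 2 > 1, so H_1 ≅ Z/2.
  H_2: rank ker ∂_2 − rank ∂_3 = (12 − 12) − 0 = 0, and there is no ∂_3, so H_2 ≅ 0.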